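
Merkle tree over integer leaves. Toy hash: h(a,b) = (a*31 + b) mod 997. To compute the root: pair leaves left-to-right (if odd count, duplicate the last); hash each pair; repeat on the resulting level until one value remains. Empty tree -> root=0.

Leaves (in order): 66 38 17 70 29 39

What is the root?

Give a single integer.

Answer: 418

Derivation:
L0: [66, 38, 17, 70, 29, 39]
L1: h(66,38)=(66*31+38)%997=90 h(17,70)=(17*31+70)%997=597 h(29,39)=(29*31+39)%997=938 -> [90, 597, 938]
L2: h(90,597)=(90*31+597)%997=396 h(938,938)=(938*31+938)%997=106 -> [396, 106]
L3: h(396,106)=(396*31+106)%997=418 -> [418]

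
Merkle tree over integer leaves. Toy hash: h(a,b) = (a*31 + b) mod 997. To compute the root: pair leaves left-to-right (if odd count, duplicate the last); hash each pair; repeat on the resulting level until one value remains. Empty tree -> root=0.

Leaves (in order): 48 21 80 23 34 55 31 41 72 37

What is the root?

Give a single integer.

L0: [48, 21, 80, 23, 34, 55, 31, 41, 72, 37]
L1: h(48,21)=(48*31+21)%997=512 h(80,23)=(80*31+23)%997=509 h(34,55)=(34*31+55)%997=112 h(31,41)=(31*31+41)%997=5 h(72,37)=(72*31+37)%997=275 -> [512, 509, 112, 5, 275]
L2: h(512,509)=(512*31+509)%997=429 h(112,5)=(112*31+5)%997=486 h(275,275)=(275*31+275)%997=824 -> [429, 486, 824]
L3: h(429,486)=(429*31+486)%997=824 h(824,824)=(824*31+824)%997=446 -> [824, 446]
L4: h(824,446)=(824*31+446)%997=68 -> [68]

Answer: 68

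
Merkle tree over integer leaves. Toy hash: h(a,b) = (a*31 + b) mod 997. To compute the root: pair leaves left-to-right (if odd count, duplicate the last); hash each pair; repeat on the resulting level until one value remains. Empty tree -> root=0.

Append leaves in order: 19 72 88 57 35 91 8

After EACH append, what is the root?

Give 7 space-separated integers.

After append 19 (leaves=[19]):
  L0: [19]
  root=19
After append 72 (leaves=[19, 72]):
  L0: [19, 72]
  L1: h(19,72)=(19*31+72)%997=661 -> [661]
  root=661
After append 88 (leaves=[19, 72, 88]):
  L0: [19, 72, 88]
  L1: h(19,72)=(19*31+72)%997=661 h(88,88)=(88*31+88)%997=822 -> [661, 822]
  L2: h(661,822)=(661*31+822)%997=376 -> [376]
  root=376
After append 57 (leaves=[19, 72, 88, 57]):
  L0: [19, 72, 88, 57]
  L1: h(19,72)=(19*31+72)%997=661 h(88,57)=(88*31+57)%997=791 -> [661, 791]
  L2: h(661,791)=(661*31+791)%997=345 -> [345]
  root=345
After append 35 (leaves=[19, 72, 88, 57, 35]):
  L0: [19, 72, 88, 57, 35]
  L1: h(19,72)=(19*31+72)%997=661 h(88,57)=(88*31+57)%997=791 h(35,35)=(35*31+35)%997=123 -> [661, 791, 123]
  L2: h(661,791)=(661*31+791)%997=345 h(123,123)=(123*31+123)%997=945 -> [345, 945]
  L3: h(345,945)=(345*31+945)%997=673 -> [673]
  root=673
After append 91 (leaves=[19, 72, 88, 57, 35, 91]):
  L0: [19, 72, 88, 57, 35, 91]
  L1: h(19,72)=(19*31+72)%997=661 h(88,57)=(88*31+57)%997=791 h(35,91)=(35*31+91)%997=179 -> [661, 791, 179]
  L2: h(661,791)=(661*31+791)%997=345 h(179,179)=(179*31+179)%997=743 -> [345, 743]
  L3: h(345,743)=(345*31+743)%997=471 -> [471]
  root=471
After append 8 (leaves=[19, 72, 88, 57, 35, 91, 8]):
  L0: [19, 72, 88, 57, 35, 91, 8]
  L1: h(19,72)=(19*31+72)%997=661 h(88,57)=(88*31+57)%997=791 h(35,91)=(35*31+91)%997=179 h(8,8)=(8*31+8)%997=256 -> [661, 791, 179, 256]
  L2: h(661,791)=(661*31+791)%997=345 h(179,256)=(179*31+256)%997=820 -> [345, 820]
  L3: h(345,820)=(345*31+820)%997=548 -> [548]
  root=548

Answer: 19 661 376 345 673 471 548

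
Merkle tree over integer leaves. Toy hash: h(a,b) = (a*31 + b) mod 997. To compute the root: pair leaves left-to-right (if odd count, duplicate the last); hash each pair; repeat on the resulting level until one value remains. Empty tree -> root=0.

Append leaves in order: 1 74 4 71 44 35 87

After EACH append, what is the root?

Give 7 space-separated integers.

Answer: 1 105 392 459 462 174 562

Derivation:
After append 1 (leaves=[1]):
  L0: [1]
  root=1
After append 74 (leaves=[1, 74]):
  L0: [1, 74]
  L1: h(1,74)=(1*31+74)%997=105 -> [105]
  root=105
After append 4 (leaves=[1, 74, 4]):
  L0: [1, 74, 4]
  L1: h(1,74)=(1*31+74)%997=105 h(4,4)=(4*31+4)%997=128 -> [105, 128]
  L2: h(105,128)=(105*31+128)%997=392 -> [392]
  root=392
After append 71 (leaves=[1, 74, 4, 71]):
  L0: [1, 74, 4, 71]
  L1: h(1,74)=(1*31+74)%997=105 h(4,71)=(4*31+71)%997=195 -> [105, 195]
  L2: h(105,195)=(105*31+195)%997=459 -> [459]
  root=459
After append 44 (leaves=[1, 74, 4, 71, 44]):
  L0: [1, 74, 4, 71, 44]
  L1: h(1,74)=(1*31+74)%997=105 h(4,71)=(4*31+71)%997=195 h(44,44)=(44*31+44)%997=411 -> [105, 195, 411]
  L2: h(105,195)=(105*31+195)%997=459 h(411,411)=(411*31+411)%997=191 -> [459, 191]
  L3: h(459,191)=(459*31+191)%997=462 -> [462]
  root=462
After append 35 (leaves=[1, 74, 4, 71, 44, 35]):
  L0: [1, 74, 4, 71, 44, 35]
  L1: h(1,74)=(1*31+74)%997=105 h(4,71)=(4*31+71)%997=195 h(44,35)=(44*31+35)%997=402 -> [105, 195, 402]
  L2: h(105,195)=(105*31+195)%997=459 h(402,402)=(402*31+402)%997=900 -> [459, 900]
  L3: h(459,900)=(459*31+900)%997=174 -> [174]
  root=174
After append 87 (leaves=[1, 74, 4, 71, 44, 35, 87]):
  L0: [1, 74, 4, 71, 44, 35, 87]
  L1: h(1,74)=(1*31+74)%997=105 h(4,71)=(4*31+71)%997=195 h(44,35)=(44*31+35)%997=402 h(87,87)=(87*31+87)%997=790 -> [105, 195, 402, 790]
  L2: h(105,195)=(105*31+195)%997=459 h(402,790)=(402*31+790)%997=291 -> [459, 291]
  L3: h(459,291)=(459*31+291)%997=562 -> [562]
  root=562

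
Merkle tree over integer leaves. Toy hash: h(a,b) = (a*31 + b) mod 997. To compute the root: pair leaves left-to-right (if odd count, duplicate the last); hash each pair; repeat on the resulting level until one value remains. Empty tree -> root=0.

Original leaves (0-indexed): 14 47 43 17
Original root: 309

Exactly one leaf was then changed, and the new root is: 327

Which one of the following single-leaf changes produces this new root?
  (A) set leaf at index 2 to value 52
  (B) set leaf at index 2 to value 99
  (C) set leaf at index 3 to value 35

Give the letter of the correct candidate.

Original leaves: [14, 47, 43, 17]
Target new root: 327
Try each candidate change and compute the resulting root:
Candidate A: set leaf[2] = 52 -> leaves = [14, 47, 52, 17]
  L0: [14, 47, 52, 17]
  L1: h(14,47)=(14*31+47)%997=481 h(52,17)=(52*31+17)%997=632 -> [481, 632]
  L2: h(481,632)=(481*31+632)%997=588 -> [588]
  root = 588 != target 327
Candidate B: set leaf[2] = 99 -> leaves = [14, 47, 99, 17]
  L0: [14, 47, 99, 17]
  L1: h(14,47)=(14*31+47)%997=481 h(99,17)=(99*31+17)%997=95 -> [481, 95]
  L2: h(481,95)=(481*31+95)%997=51 -> [51]
  root = 51 != target 327
Candidate C: set leaf[3] = 35 -> leaves = [14, 47, 43, 35]
  L0: [14, 47, 43, 35]
  L1: h(14,47)=(14*31+47)%997=481 h(43,35)=(43*31+35)%997=371 -> [481, 371]
  L2: h(481,371)=(481*31+371)%997=327 -> [327]
  root = 327 == target 327  ** MATCH **
Candidate C produces the target root.

Answer: C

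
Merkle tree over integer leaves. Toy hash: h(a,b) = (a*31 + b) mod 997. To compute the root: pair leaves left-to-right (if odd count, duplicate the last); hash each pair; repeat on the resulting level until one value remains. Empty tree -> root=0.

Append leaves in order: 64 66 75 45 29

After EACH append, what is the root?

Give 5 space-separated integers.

Answer: 64 56 148 118 453

Derivation:
After append 64 (leaves=[64]):
  L0: [64]
  root=64
After append 66 (leaves=[64, 66]):
  L0: [64, 66]
  L1: h(64,66)=(64*31+66)%997=56 -> [56]
  root=56
After append 75 (leaves=[64, 66, 75]):
  L0: [64, 66, 75]
  L1: h(64,66)=(64*31+66)%997=56 h(75,75)=(75*31+75)%997=406 -> [56, 406]
  L2: h(56,406)=(56*31+406)%997=148 -> [148]
  root=148
After append 45 (leaves=[64, 66, 75, 45]):
  L0: [64, 66, 75, 45]
  L1: h(64,66)=(64*31+66)%997=56 h(75,45)=(75*31+45)%997=376 -> [56, 376]
  L2: h(56,376)=(56*31+376)%997=118 -> [118]
  root=118
After append 29 (leaves=[64, 66, 75, 45, 29]):
  L0: [64, 66, 75, 45, 29]
  L1: h(64,66)=(64*31+66)%997=56 h(75,45)=(75*31+45)%997=376 h(29,29)=(29*31+29)%997=928 -> [56, 376, 928]
  L2: h(56,376)=(56*31+376)%997=118 h(928,928)=(928*31+928)%997=783 -> [118, 783]
  L3: h(118,783)=(118*31+783)%997=453 -> [453]
  root=453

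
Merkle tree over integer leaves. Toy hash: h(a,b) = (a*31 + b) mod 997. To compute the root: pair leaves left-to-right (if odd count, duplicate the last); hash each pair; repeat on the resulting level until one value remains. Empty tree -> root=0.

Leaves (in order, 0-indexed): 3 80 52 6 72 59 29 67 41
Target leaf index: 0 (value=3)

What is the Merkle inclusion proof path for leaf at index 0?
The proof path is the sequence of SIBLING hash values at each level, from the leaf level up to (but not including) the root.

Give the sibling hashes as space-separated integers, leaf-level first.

Answer: 80 621 203 529

Derivation:
L0 (leaves): [3, 80, 52, 6, 72, 59, 29, 67, 41], target index=0
L1: h(3,80)=(3*31+80)%997=173 [pair 0] h(52,6)=(52*31+6)%997=621 [pair 1] h(72,59)=(72*31+59)%997=297 [pair 2] h(29,67)=(29*31+67)%997=966 [pair 3] h(41,41)=(41*31+41)%997=315 [pair 4] -> [173, 621, 297, 966, 315]
  Sibling for proof at L0: 80
L2: h(173,621)=(173*31+621)%997=2 [pair 0] h(297,966)=(297*31+966)%997=203 [pair 1] h(315,315)=(315*31+315)%997=110 [pair 2] -> [2, 203, 110]
  Sibling for proof at L1: 621
L3: h(2,203)=(2*31+203)%997=265 [pair 0] h(110,110)=(110*31+110)%997=529 [pair 1] -> [265, 529]
  Sibling for proof at L2: 203
L4: h(265,529)=(265*31+529)%997=768 [pair 0] -> [768]
  Sibling for proof at L3: 529
Root: 768
Proof path (sibling hashes from leaf to root): [80, 621, 203, 529]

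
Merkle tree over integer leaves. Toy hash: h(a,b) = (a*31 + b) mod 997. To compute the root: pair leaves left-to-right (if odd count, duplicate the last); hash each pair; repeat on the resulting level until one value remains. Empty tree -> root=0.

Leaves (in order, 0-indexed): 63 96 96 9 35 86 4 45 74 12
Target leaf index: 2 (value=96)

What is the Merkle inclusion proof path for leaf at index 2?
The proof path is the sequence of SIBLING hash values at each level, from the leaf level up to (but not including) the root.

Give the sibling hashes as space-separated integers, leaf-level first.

L0 (leaves): [63, 96, 96, 9, 35, 86, 4, 45, 74, 12], target index=2
L1: h(63,96)=(63*31+96)%997=55 [pair 0] h(96,9)=(96*31+9)%997=991 [pair 1] h(35,86)=(35*31+86)%997=174 [pair 2] h(4,45)=(4*31+45)%997=169 [pair 3] h(74,12)=(74*31+12)%997=312 [pair 4] -> [55, 991, 174, 169, 312]
  Sibling for proof at L0: 9
L2: h(55,991)=(55*31+991)%997=702 [pair 0] h(174,169)=(174*31+169)%997=578 [pair 1] h(312,312)=(312*31+312)%997=14 [pair 2] -> [702, 578, 14]
  Sibling for proof at L1: 55
L3: h(702,578)=(702*31+578)%997=406 [pair 0] h(14,14)=(14*31+14)%997=448 [pair 1] -> [406, 448]
  Sibling for proof at L2: 578
L4: h(406,448)=(406*31+448)%997=73 [pair 0] -> [73]
  Sibling for proof at L3: 448
Root: 73
Proof path (sibling hashes from leaf to root): [9, 55, 578, 448]

Answer: 9 55 578 448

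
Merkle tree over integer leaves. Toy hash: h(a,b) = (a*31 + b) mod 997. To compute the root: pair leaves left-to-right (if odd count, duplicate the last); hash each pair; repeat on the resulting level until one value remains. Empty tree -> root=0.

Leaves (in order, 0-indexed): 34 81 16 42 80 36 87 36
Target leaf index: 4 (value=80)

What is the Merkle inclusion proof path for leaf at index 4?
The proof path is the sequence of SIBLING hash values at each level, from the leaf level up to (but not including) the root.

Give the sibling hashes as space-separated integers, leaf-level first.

Answer: 36 739 828

Derivation:
L0 (leaves): [34, 81, 16, 42, 80, 36, 87, 36], target index=4
L1: h(34,81)=(34*31+81)%997=138 [pair 0] h(16,42)=(16*31+42)%997=538 [pair 1] h(80,36)=(80*31+36)%997=522 [pair 2] h(87,36)=(87*31+36)%997=739 [pair 3] -> [138, 538, 522, 739]
  Sibling for proof at L0: 36
L2: h(138,538)=(138*31+538)%997=828 [pair 0] h(522,739)=(522*31+739)%997=969 [pair 1] -> [828, 969]
  Sibling for proof at L1: 739
L3: h(828,969)=(828*31+969)%997=715 [pair 0] -> [715]
  Sibling for proof at L2: 828
Root: 715
Proof path (sibling hashes from leaf to root): [36, 739, 828]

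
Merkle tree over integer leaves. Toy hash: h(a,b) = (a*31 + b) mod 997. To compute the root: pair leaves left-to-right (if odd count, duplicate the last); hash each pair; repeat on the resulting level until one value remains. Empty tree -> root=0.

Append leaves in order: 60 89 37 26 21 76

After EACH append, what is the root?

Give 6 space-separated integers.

Answer: 60 952 786 775 664 430

Derivation:
After append 60 (leaves=[60]):
  L0: [60]
  root=60
After append 89 (leaves=[60, 89]):
  L0: [60, 89]
  L1: h(60,89)=(60*31+89)%997=952 -> [952]
  root=952
After append 37 (leaves=[60, 89, 37]):
  L0: [60, 89, 37]
  L1: h(60,89)=(60*31+89)%997=952 h(37,37)=(37*31+37)%997=187 -> [952, 187]
  L2: h(952,187)=(952*31+187)%997=786 -> [786]
  root=786
After append 26 (leaves=[60, 89, 37, 26]):
  L0: [60, 89, 37, 26]
  L1: h(60,89)=(60*31+89)%997=952 h(37,26)=(37*31+26)%997=176 -> [952, 176]
  L2: h(952,176)=(952*31+176)%997=775 -> [775]
  root=775
After append 21 (leaves=[60, 89, 37, 26, 21]):
  L0: [60, 89, 37, 26, 21]
  L1: h(60,89)=(60*31+89)%997=952 h(37,26)=(37*31+26)%997=176 h(21,21)=(21*31+21)%997=672 -> [952, 176, 672]
  L2: h(952,176)=(952*31+176)%997=775 h(672,672)=(672*31+672)%997=567 -> [775, 567]
  L3: h(775,567)=(775*31+567)%997=664 -> [664]
  root=664
After append 76 (leaves=[60, 89, 37, 26, 21, 76]):
  L0: [60, 89, 37, 26, 21, 76]
  L1: h(60,89)=(60*31+89)%997=952 h(37,26)=(37*31+26)%997=176 h(21,76)=(21*31+76)%997=727 -> [952, 176, 727]
  L2: h(952,176)=(952*31+176)%997=775 h(727,727)=(727*31+727)%997=333 -> [775, 333]
  L3: h(775,333)=(775*31+333)%997=430 -> [430]
  root=430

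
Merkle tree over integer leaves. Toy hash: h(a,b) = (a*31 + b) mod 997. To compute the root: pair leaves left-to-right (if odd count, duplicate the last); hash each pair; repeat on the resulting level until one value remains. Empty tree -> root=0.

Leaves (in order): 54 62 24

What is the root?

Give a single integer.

Answer: 746

Derivation:
L0: [54, 62, 24]
L1: h(54,62)=(54*31+62)%997=739 h(24,24)=(24*31+24)%997=768 -> [739, 768]
L2: h(739,768)=(739*31+768)%997=746 -> [746]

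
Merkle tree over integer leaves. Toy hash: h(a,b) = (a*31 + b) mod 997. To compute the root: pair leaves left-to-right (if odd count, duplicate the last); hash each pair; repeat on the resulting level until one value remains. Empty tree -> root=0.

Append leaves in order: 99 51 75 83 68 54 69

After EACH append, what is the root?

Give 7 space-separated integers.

Answer: 99 129 417 425 56 605 651

Derivation:
After append 99 (leaves=[99]):
  L0: [99]
  root=99
After append 51 (leaves=[99, 51]):
  L0: [99, 51]
  L1: h(99,51)=(99*31+51)%997=129 -> [129]
  root=129
After append 75 (leaves=[99, 51, 75]):
  L0: [99, 51, 75]
  L1: h(99,51)=(99*31+51)%997=129 h(75,75)=(75*31+75)%997=406 -> [129, 406]
  L2: h(129,406)=(129*31+406)%997=417 -> [417]
  root=417
After append 83 (leaves=[99, 51, 75, 83]):
  L0: [99, 51, 75, 83]
  L1: h(99,51)=(99*31+51)%997=129 h(75,83)=(75*31+83)%997=414 -> [129, 414]
  L2: h(129,414)=(129*31+414)%997=425 -> [425]
  root=425
After append 68 (leaves=[99, 51, 75, 83, 68]):
  L0: [99, 51, 75, 83, 68]
  L1: h(99,51)=(99*31+51)%997=129 h(75,83)=(75*31+83)%997=414 h(68,68)=(68*31+68)%997=182 -> [129, 414, 182]
  L2: h(129,414)=(129*31+414)%997=425 h(182,182)=(182*31+182)%997=839 -> [425, 839]
  L3: h(425,839)=(425*31+839)%997=56 -> [56]
  root=56
After append 54 (leaves=[99, 51, 75, 83, 68, 54]):
  L0: [99, 51, 75, 83, 68, 54]
  L1: h(99,51)=(99*31+51)%997=129 h(75,83)=(75*31+83)%997=414 h(68,54)=(68*31+54)%997=168 -> [129, 414, 168]
  L2: h(129,414)=(129*31+414)%997=425 h(168,168)=(168*31+168)%997=391 -> [425, 391]
  L3: h(425,391)=(425*31+391)%997=605 -> [605]
  root=605
After append 69 (leaves=[99, 51, 75, 83, 68, 54, 69]):
  L0: [99, 51, 75, 83, 68, 54, 69]
  L1: h(99,51)=(99*31+51)%997=129 h(75,83)=(75*31+83)%997=414 h(68,54)=(68*31+54)%997=168 h(69,69)=(69*31+69)%997=214 -> [129, 414, 168, 214]
  L2: h(129,414)=(129*31+414)%997=425 h(168,214)=(168*31+214)%997=437 -> [425, 437]
  L3: h(425,437)=(425*31+437)%997=651 -> [651]
  root=651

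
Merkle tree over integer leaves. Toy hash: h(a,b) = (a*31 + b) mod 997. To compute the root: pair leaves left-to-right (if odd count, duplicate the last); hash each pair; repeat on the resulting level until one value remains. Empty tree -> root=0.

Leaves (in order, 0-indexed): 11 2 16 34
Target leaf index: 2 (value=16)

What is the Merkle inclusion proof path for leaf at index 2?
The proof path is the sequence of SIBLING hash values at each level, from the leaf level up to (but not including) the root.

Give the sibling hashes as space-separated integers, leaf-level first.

L0 (leaves): [11, 2, 16, 34], target index=2
L1: h(11,2)=(11*31+2)%997=343 [pair 0] h(16,34)=(16*31+34)%997=530 [pair 1] -> [343, 530]
  Sibling for proof at L0: 34
L2: h(343,530)=(343*31+530)%997=196 [pair 0] -> [196]
  Sibling for proof at L1: 343
Root: 196
Proof path (sibling hashes from leaf to root): [34, 343]

Answer: 34 343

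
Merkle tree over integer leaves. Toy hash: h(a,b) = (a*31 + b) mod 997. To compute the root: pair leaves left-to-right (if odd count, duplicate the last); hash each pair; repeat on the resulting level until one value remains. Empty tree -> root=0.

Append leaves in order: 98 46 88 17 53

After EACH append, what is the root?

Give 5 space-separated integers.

Answer: 98 93 714 643 427

Derivation:
After append 98 (leaves=[98]):
  L0: [98]
  root=98
After append 46 (leaves=[98, 46]):
  L0: [98, 46]
  L1: h(98,46)=(98*31+46)%997=93 -> [93]
  root=93
After append 88 (leaves=[98, 46, 88]):
  L0: [98, 46, 88]
  L1: h(98,46)=(98*31+46)%997=93 h(88,88)=(88*31+88)%997=822 -> [93, 822]
  L2: h(93,822)=(93*31+822)%997=714 -> [714]
  root=714
After append 17 (leaves=[98, 46, 88, 17]):
  L0: [98, 46, 88, 17]
  L1: h(98,46)=(98*31+46)%997=93 h(88,17)=(88*31+17)%997=751 -> [93, 751]
  L2: h(93,751)=(93*31+751)%997=643 -> [643]
  root=643
After append 53 (leaves=[98, 46, 88, 17, 53]):
  L0: [98, 46, 88, 17, 53]
  L1: h(98,46)=(98*31+46)%997=93 h(88,17)=(88*31+17)%997=751 h(53,53)=(53*31+53)%997=699 -> [93, 751, 699]
  L2: h(93,751)=(93*31+751)%997=643 h(699,699)=(699*31+699)%997=434 -> [643, 434]
  L3: h(643,434)=(643*31+434)%997=427 -> [427]
  root=427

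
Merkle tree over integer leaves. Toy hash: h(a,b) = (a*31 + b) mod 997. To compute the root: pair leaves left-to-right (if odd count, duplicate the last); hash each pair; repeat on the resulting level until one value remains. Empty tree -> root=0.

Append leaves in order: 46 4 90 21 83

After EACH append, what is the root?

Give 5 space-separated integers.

After append 46 (leaves=[46]):
  L0: [46]
  root=46
After append 4 (leaves=[46, 4]):
  L0: [46, 4]
  L1: h(46,4)=(46*31+4)%997=433 -> [433]
  root=433
After append 90 (leaves=[46, 4, 90]):
  L0: [46, 4, 90]
  L1: h(46,4)=(46*31+4)%997=433 h(90,90)=(90*31+90)%997=886 -> [433, 886]
  L2: h(433,886)=(433*31+886)%997=351 -> [351]
  root=351
After append 21 (leaves=[46, 4, 90, 21]):
  L0: [46, 4, 90, 21]
  L1: h(46,4)=(46*31+4)%997=433 h(90,21)=(90*31+21)%997=817 -> [433, 817]
  L2: h(433,817)=(433*31+817)%997=282 -> [282]
  root=282
After append 83 (leaves=[46, 4, 90, 21, 83]):
  L0: [46, 4, 90, 21, 83]
  L1: h(46,4)=(46*31+4)%997=433 h(90,21)=(90*31+21)%997=817 h(83,83)=(83*31+83)%997=662 -> [433, 817, 662]
  L2: h(433,817)=(433*31+817)%997=282 h(662,662)=(662*31+662)%997=247 -> [282, 247]
  L3: h(282,247)=(282*31+247)%997=16 -> [16]
  root=16

Answer: 46 433 351 282 16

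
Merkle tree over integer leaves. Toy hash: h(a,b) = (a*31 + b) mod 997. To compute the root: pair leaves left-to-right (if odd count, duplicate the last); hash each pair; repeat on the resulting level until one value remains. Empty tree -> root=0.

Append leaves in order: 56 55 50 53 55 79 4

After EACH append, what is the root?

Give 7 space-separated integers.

After append 56 (leaves=[56]):
  L0: [56]
  root=56
After append 55 (leaves=[56, 55]):
  L0: [56, 55]
  L1: h(56,55)=(56*31+55)%997=794 -> [794]
  root=794
After append 50 (leaves=[56, 55, 50]):
  L0: [56, 55, 50]
  L1: h(56,55)=(56*31+55)%997=794 h(50,50)=(50*31+50)%997=603 -> [794, 603]
  L2: h(794,603)=(794*31+603)%997=292 -> [292]
  root=292
After append 53 (leaves=[56, 55, 50, 53]):
  L0: [56, 55, 50, 53]
  L1: h(56,55)=(56*31+55)%997=794 h(50,53)=(50*31+53)%997=606 -> [794, 606]
  L2: h(794,606)=(794*31+606)%997=295 -> [295]
  root=295
After append 55 (leaves=[56, 55, 50, 53, 55]):
  L0: [56, 55, 50, 53, 55]
  L1: h(56,55)=(56*31+55)%997=794 h(50,53)=(50*31+53)%997=606 h(55,55)=(55*31+55)%997=763 -> [794, 606, 763]
  L2: h(794,606)=(794*31+606)%997=295 h(763,763)=(763*31+763)%997=488 -> [295, 488]
  L3: h(295,488)=(295*31+488)%997=660 -> [660]
  root=660
After append 79 (leaves=[56, 55, 50, 53, 55, 79]):
  L0: [56, 55, 50, 53, 55, 79]
  L1: h(56,55)=(56*31+55)%997=794 h(50,53)=(50*31+53)%997=606 h(55,79)=(55*31+79)%997=787 -> [794, 606, 787]
  L2: h(794,606)=(794*31+606)%997=295 h(787,787)=(787*31+787)%997=259 -> [295, 259]
  L3: h(295,259)=(295*31+259)%997=431 -> [431]
  root=431
After append 4 (leaves=[56, 55, 50, 53, 55, 79, 4]):
  L0: [56, 55, 50, 53, 55, 79, 4]
  L1: h(56,55)=(56*31+55)%997=794 h(50,53)=(50*31+53)%997=606 h(55,79)=(55*31+79)%997=787 h(4,4)=(4*31+4)%997=128 -> [794, 606, 787, 128]
  L2: h(794,606)=(794*31+606)%997=295 h(787,128)=(787*31+128)%997=597 -> [295, 597]
  L3: h(295,597)=(295*31+597)%997=769 -> [769]
  root=769

Answer: 56 794 292 295 660 431 769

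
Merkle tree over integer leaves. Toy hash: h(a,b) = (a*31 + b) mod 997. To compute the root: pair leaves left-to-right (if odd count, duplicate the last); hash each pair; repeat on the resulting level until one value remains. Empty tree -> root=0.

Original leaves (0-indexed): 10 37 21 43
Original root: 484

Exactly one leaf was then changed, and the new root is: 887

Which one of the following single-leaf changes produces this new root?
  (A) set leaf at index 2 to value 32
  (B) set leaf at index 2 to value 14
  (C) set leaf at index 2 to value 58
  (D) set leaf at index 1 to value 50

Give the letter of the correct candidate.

Answer: D

Derivation:
Original leaves: [10, 37, 21, 43]
Target new root: 887
Try each candidate change and compute the resulting root:
Candidate A: set leaf[2] = 32 -> leaves = [10, 37, 32, 43]
  L0: [10, 37, 32, 43]
  L1: h(10,37)=(10*31+37)%997=347 h(32,43)=(32*31+43)%997=38 -> [347, 38]
  L2: h(347,38)=(347*31+38)%997=825 -> [825]
  root = 825 != target 887
Candidate B: set leaf[2] = 14 -> leaves = [10, 37, 14, 43]
  L0: [10, 37, 14, 43]
  L1: h(10,37)=(10*31+37)%997=347 h(14,43)=(14*31+43)%997=477 -> [347, 477]
  L2: h(347,477)=(347*31+477)%997=267 -> [267]
  root = 267 != target 887
Candidate C: set leaf[2] = 58 -> leaves = [10, 37, 58, 43]
  L0: [10, 37, 58, 43]
  L1: h(10,37)=(10*31+37)%997=347 h(58,43)=(58*31+43)%997=844 -> [347, 844]
  L2: h(347,844)=(347*31+844)%997=634 -> [634]
  root = 634 != target 887
Candidate D: set leaf[1] = 50 -> leaves = [10, 50, 21, 43]
  L0: [10, 50, 21, 43]
  L1: h(10,50)=(10*31+50)%997=360 h(21,43)=(21*31+43)%997=694 -> [360, 694]
  L2: h(360,694)=(360*31+694)%997=887 -> [887]
  root = 887 == target 887  ** MATCH **
Candidate D produces the target root.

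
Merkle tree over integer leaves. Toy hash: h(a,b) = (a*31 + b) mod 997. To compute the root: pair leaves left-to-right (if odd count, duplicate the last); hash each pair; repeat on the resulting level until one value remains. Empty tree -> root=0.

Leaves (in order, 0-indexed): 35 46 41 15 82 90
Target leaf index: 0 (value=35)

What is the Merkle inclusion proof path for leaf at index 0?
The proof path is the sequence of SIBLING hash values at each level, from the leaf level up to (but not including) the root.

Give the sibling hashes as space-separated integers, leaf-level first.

L0 (leaves): [35, 46, 41, 15, 82, 90], target index=0
L1: h(35,46)=(35*31+46)%997=134 [pair 0] h(41,15)=(41*31+15)%997=289 [pair 1] h(82,90)=(82*31+90)%997=638 [pair 2] -> [134, 289, 638]
  Sibling for proof at L0: 46
L2: h(134,289)=(134*31+289)%997=455 [pair 0] h(638,638)=(638*31+638)%997=476 [pair 1] -> [455, 476]
  Sibling for proof at L1: 289
L3: h(455,476)=(455*31+476)%997=623 [pair 0] -> [623]
  Sibling for proof at L2: 476
Root: 623
Proof path (sibling hashes from leaf to root): [46, 289, 476]

Answer: 46 289 476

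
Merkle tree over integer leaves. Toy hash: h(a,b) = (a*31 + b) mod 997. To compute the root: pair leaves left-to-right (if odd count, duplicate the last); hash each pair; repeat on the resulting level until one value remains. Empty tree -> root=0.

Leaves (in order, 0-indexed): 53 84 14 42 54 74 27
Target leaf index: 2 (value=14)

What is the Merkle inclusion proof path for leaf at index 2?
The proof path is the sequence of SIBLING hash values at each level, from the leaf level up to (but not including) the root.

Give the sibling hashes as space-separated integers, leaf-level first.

Answer: 42 730 217

Derivation:
L0 (leaves): [53, 84, 14, 42, 54, 74, 27], target index=2
L1: h(53,84)=(53*31+84)%997=730 [pair 0] h(14,42)=(14*31+42)%997=476 [pair 1] h(54,74)=(54*31+74)%997=751 [pair 2] h(27,27)=(27*31+27)%997=864 [pair 3] -> [730, 476, 751, 864]
  Sibling for proof at L0: 42
L2: h(730,476)=(730*31+476)%997=175 [pair 0] h(751,864)=(751*31+864)%997=217 [pair 1] -> [175, 217]
  Sibling for proof at L1: 730
L3: h(175,217)=(175*31+217)%997=657 [pair 0] -> [657]
  Sibling for proof at L2: 217
Root: 657
Proof path (sibling hashes from leaf to root): [42, 730, 217]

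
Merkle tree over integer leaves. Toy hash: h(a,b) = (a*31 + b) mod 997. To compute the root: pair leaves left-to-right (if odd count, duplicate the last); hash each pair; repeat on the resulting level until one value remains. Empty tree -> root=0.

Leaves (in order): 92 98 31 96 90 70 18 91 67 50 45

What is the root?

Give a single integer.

Answer: 188

Derivation:
L0: [92, 98, 31, 96, 90, 70, 18, 91, 67, 50, 45]
L1: h(92,98)=(92*31+98)%997=956 h(31,96)=(31*31+96)%997=60 h(90,70)=(90*31+70)%997=866 h(18,91)=(18*31+91)%997=649 h(67,50)=(67*31+50)%997=133 h(45,45)=(45*31+45)%997=443 -> [956, 60, 866, 649, 133, 443]
L2: h(956,60)=(956*31+60)%997=783 h(866,649)=(866*31+649)%997=576 h(133,443)=(133*31+443)%997=578 -> [783, 576, 578]
L3: h(783,576)=(783*31+576)%997=921 h(578,578)=(578*31+578)%997=550 -> [921, 550]
L4: h(921,550)=(921*31+550)%997=188 -> [188]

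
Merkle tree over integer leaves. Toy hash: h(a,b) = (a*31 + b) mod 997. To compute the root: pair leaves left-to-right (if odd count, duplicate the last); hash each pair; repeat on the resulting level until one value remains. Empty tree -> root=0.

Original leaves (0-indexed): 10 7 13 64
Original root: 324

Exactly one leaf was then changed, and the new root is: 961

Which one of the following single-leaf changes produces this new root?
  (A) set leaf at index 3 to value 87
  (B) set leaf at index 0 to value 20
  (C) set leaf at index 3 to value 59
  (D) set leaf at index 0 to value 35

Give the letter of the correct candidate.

Original leaves: [10, 7, 13, 64]
Target new root: 961
Try each candidate change and compute the resulting root:
Candidate A: set leaf[3] = 87 -> leaves = [10, 7, 13, 87]
  L0: [10, 7, 13, 87]
  L1: h(10,7)=(10*31+7)%997=317 h(13,87)=(13*31+87)%997=490 -> [317, 490]
  L2: h(317,490)=(317*31+490)%997=347 -> [347]
  root = 347 != target 961
Candidate B: set leaf[0] = 20 -> leaves = [20, 7, 13, 64]
  L0: [20, 7, 13, 64]
  L1: h(20,7)=(20*31+7)%997=627 h(13,64)=(13*31+64)%997=467 -> [627, 467]
  L2: h(627,467)=(627*31+467)%997=961 -> [961]
  root = 961 == target 961  ** MATCH **
Candidate C: set leaf[3] = 59 -> leaves = [10, 7, 13, 59]
  L0: [10, 7, 13, 59]
  L1: h(10,7)=(10*31+7)%997=317 h(13,59)=(13*31+59)%997=462 -> [317, 462]
  L2: h(317,462)=(317*31+462)%997=319 -> [319]
  root = 319 != target 961
Candidate D: set leaf[0] = 35 -> leaves = [35, 7, 13, 64]
  L0: [35, 7, 13, 64]
  L1: h(35,7)=(35*31+7)%997=95 h(13,64)=(13*31+64)%997=467 -> [95, 467]
  L2: h(95,467)=(95*31+467)%997=421 -> [421]
  root = 421 != target 961
Candidate B produces the target root.

Answer: B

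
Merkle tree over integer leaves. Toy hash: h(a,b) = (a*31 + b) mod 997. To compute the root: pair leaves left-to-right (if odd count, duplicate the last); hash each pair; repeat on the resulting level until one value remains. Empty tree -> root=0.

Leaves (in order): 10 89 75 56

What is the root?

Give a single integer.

Answer: 792

Derivation:
L0: [10, 89, 75, 56]
L1: h(10,89)=(10*31+89)%997=399 h(75,56)=(75*31+56)%997=387 -> [399, 387]
L2: h(399,387)=(399*31+387)%997=792 -> [792]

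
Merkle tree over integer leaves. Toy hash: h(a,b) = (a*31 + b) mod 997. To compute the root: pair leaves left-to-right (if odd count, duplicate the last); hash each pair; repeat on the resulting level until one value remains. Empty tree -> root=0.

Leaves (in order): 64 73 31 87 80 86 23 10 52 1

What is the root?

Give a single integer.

L0: [64, 73, 31, 87, 80, 86, 23, 10, 52, 1]
L1: h(64,73)=(64*31+73)%997=63 h(31,87)=(31*31+87)%997=51 h(80,86)=(80*31+86)%997=572 h(23,10)=(23*31+10)%997=723 h(52,1)=(52*31+1)%997=616 -> [63, 51, 572, 723, 616]
L2: h(63,51)=(63*31+51)%997=10 h(572,723)=(572*31+723)%997=509 h(616,616)=(616*31+616)%997=769 -> [10, 509, 769]
L3: h(10,509)=(10*31+509)%997=819 h(769,769)=(769*31+769)%997=680 -> [819, 680]
L4: h(819,680)=(819*31+680)%997=147 -> [147]

Answer: 147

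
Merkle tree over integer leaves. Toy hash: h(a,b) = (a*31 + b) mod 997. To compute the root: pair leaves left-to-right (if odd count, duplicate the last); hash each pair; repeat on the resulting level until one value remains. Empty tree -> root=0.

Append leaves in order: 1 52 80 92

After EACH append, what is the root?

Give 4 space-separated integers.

Answer: 1 83 148 160

Derivation:
After append 1 (leaves=[1]):
  L0: [1]
  root=1
After append 52 (leaves=[1, 52]):
  L0: [1, 52]
  L1: h(1,52)=(1*31+52)%997=83 -> [83]
  root=83
After append 80 (leaves=[1, 52, 80]):
  L0: [1, 52, 80]
  L1: h(1,52)=(1*31+52)%997=83 h(80,80)=(80*31+80)%997=566 -> [83, 566]
  L2: h(83,566)=(83*31+566)%997=148 -> [148]
  root=148
After append 92 (leaves=[1, 52, 80, 92]):
  L0: [1, 52, 80, 92]
  L1: h(1,52)=(1*31+52)%997=83 h(80,92)=(80*31+92)%997=578 -> [83, 578]
  L2: h(83,578)=(83*31+578)%997=160 -> [160]
  root=160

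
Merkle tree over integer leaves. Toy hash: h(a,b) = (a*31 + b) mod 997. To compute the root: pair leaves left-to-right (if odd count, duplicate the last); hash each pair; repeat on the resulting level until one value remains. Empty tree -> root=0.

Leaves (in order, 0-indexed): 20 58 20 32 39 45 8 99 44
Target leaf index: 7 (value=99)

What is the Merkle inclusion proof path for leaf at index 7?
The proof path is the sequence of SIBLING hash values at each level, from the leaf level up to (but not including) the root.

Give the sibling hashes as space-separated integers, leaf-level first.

L0 (leaves): [20, 58, 20, 32, 39, 45, 8, 99, 44], target index=7
L1: h(20,58)=(20*31+58)%997=678 [pair 0] h(20,32)=(20*31+32)%997=652 [pair 1] h(39,45)=(39*31+45)%997=257 [pair 2] h(8,99)=(8*31+99)%997=347 [pair 3] h(44,44)=(44*31+44)%997=411 [pair 4] -> [678, 652, 257, 347, 411]
  Sibling for proof at L0: 8
L2: h(678,652)=(678*31+652)%997=733 [pair 0] h(257,347)=(257*31+347)%997=338 [pair 1] h(411,411)=(411*31+411)%997=191 [pair 2] -> [733, 338, 191]
  Sibling for proof at L1: 257
L3: h(733,338)=(733*31+338)%997=130 [pair 0] h(191,191)=(191*31+191)%997=130 [pair 1] -> [130, 130]
  Sibling for proof at L2: 733
L4: h(130,130)=(130*31+130)%997=172 [pair 0] -> [172]
  Sibling for proof at L3: 130
Root: 172
Proof path (sibling hashes from leaf to root): [8, 257, 733, 130]

Answer: 8 257 733 130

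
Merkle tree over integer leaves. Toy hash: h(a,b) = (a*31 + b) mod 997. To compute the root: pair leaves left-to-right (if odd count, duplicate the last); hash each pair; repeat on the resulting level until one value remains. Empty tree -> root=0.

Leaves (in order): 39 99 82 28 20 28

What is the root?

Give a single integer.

Answer: 477

Derivation:
L0: [39, 99, 82, 28, 20, 28]
L1: h(39,99)=(39*31+99)%997=311 h(82,28)=(82*31+28)%997=576 h(20,28)=(20*31+28)%997=648 -> [311, 576, 648]
L2: h(311,576)=(311*31+576)%997=247 h(648,648)=(648*31+648)%997=796 -> [247, 796]
L3: h(247,796)=(247*31+796)%997=477 -> [477]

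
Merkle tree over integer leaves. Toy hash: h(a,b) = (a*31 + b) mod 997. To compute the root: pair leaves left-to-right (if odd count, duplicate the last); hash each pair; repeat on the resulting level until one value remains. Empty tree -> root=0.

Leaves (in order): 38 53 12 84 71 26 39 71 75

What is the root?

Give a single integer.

L0: [38, 53, 12, 84, 71, 26, 39, 71, 75]
L1: h(38,53)=(38*31+53)%997=234 h(12,84)=(12*31+84)%997=456 h(71,26)=(71*31+26)%997=233 h(39,71)=(39*31+71)%997=283 h(75,75)=(75*31+75)%997=406 -> [234, 456, 233, 283, 406]
L2: h(234,456)=(234*31+456)%997=731 h(233,283)=(233*31+283)%997=527 h(406,406)=(406*31+406)%997=31 -> [731, 527, 31]
L3: h(731,527)=(731*31+527)%997=257 h(31,31)=(31*31+31)%997=992 -> [257, 992]
L4: h(257,992)=(257*31+992)%997=983 -> [983]

Answer: 983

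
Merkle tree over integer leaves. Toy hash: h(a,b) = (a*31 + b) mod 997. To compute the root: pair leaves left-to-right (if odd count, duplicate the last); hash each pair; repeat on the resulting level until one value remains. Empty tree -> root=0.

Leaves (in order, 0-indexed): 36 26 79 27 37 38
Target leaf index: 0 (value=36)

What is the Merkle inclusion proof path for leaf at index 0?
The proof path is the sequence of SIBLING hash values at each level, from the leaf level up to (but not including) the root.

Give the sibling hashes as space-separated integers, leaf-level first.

Answer: 26 482 34

Derivation:
L0 (leaves): [36, 26, 79, 27, 37, 38], target index=0
L1: h(36,26)=(36*31+26)%997=145 [pair 0] h(79,27)=(79*31+27)%997=482 [pair 1] h(37,38)=(37*31+38)%997=188 [pair 2] -> [145, 482, 188]
  Sibling for proof at L0: 26
L2: h(145,482)=(145*31+482)%997=989 [pair 0] h(188,188)=(188*31+188)%997=34 [pair 1] -> [989, 34]
  Sibling for proof at L1: 482
L3: h(989,34)=(989*31+34)%997=783 [pair 0] -> [783]
  Sibling for proof at L2: 34
Root: 783
Proof path (sibling hashes from leaf to root): [26, 482, 34]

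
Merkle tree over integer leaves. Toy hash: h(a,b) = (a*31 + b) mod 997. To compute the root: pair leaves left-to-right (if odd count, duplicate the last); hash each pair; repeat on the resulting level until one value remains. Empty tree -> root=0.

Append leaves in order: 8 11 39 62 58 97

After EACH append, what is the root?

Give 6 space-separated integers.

After append 8 (leaves=[8]):
  L0: [8]
  root=8
After append 11 (leaves=[8, 11]):
  L0: [8, 11]
  L1: h(8,11)=(8*31+11)%997=259 -> [259]
  root=259
After append 39 (leaves=[8, 11, 39]):
  L0: [8, 11, 39]
  L1: h(8,11)=(8*31+11)%997=259 h(39,39)=(39*31+39)%997=251 -> [259, 251]
  L2: h(259,251)=(259*31+251)%997=304 -> [304]
  root=304
After append 62 (leaves=[8, 11, 39, 62]):
  L0: [8, 11, 39, 62]
  L1: h(8,11)=(8*31+11)%997=259 h(39,62)=(39*31+62)%997=274 -> [259, 274]
  L2: h(259,274)=(259*31+274)%997=327 -> [327]
  root=327
After append 58 (leaves=[8, 11, 39, 62, 58]):
  L0: [8, 11, 39, 62, 58]
  L1: h(8,11)=(8*31+11)%997=259 h(39,62)=(39*31+62)%997=274 h(58,58)=(58*31+58)%997=859 -> [259, 274, 859]
  L2: h(259,274)=(259*31+274)%997=327 h(859,859)=(859*31+859)%997=569 -> [327, 569]
  L3: h(327,569)=(327*31+569)%997=736 -> [736]
  root=736
After append 97 (leaves=[8, 11, 39, 62, 58, 97]):
  L0: [8, 11, 39, 62, 58, 97]
  L1: h(8,11)=(8*31+11)%997=259 h(39,62)=(39*31+62)%997=274 h(58,97)=(58*31+97)%997=898 -> [259, 274, 898]
  L2: h(259,274)=(259*31+274)%997=327 h(898,898)=(898*31+898)%997=820 -> [327, 820]
  L3: h(327,820)=(327*31+820)%997=987 -> [987]
  root=987

Answer: 8 259 304 327 736 987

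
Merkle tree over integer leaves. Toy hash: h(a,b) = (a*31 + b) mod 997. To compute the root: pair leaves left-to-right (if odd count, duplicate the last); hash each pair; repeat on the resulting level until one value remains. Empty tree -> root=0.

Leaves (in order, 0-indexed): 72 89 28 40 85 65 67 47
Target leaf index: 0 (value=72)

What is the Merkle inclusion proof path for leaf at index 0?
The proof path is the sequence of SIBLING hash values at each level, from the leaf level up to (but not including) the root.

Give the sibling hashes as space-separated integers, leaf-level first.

L0 (leaves): [72, 89, 28, 40, 85, 65, 67, 47], target index=0
L1: h(72,89)=(72*31+89)%997=327 [pair 0] h(28,40)=(28*31+40)%997=908 [pair 1] h(85,65)=(85*31+65)%997=706 [pair 2] h(67,47)=(67*31+47)%997=130 [pair 3] -> [327, 908, 706, 130]
  Sibling for proof at L0: 89
L2: h(327,908)=(327*31+908)%997=78 [pair 0] h(706,130)=(706*31+130)%997=82 [pair 1] -> [78, 82]
  Sibling for proof at L1: 908
L3: h(78,82)=(78*31+82)%997=506 [pair 0] -> [506]
  Sibling for proof at L2: 82
Root: 506
Proof path (sibling hashes from leaf to root): [89, 908, 82]

Answer: 89 908 82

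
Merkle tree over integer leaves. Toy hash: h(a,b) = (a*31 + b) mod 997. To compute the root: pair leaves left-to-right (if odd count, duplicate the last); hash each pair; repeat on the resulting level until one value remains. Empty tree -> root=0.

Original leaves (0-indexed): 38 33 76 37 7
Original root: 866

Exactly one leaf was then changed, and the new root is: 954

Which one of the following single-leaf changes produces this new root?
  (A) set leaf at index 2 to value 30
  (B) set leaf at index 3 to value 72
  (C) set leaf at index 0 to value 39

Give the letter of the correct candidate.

Original leaves: [38, 33, 76, 37, 7]
Target new root: 954
Try each candidate change and compute the resulting root:
Candidate A: set leaf[2] = 30 -> leaves = [38, 33, 30, 37, 7]
  L0: [38, 33, 30, 37, 7]
  L1: h(38,33)=(38*31+33)%997=214 h(30,37)=(30*31+37)%997=967 h(7,7)=(7*31+7)%997=224 -> [214, 967, 224]
  L2: h(214,967)=(214*31+967)%997=622 h(224,224)=(224*31+224)%997=189 -> [622, 189]
  L3: h(622,189)=(622*31+189)%997=528 -> [528]
  root = 528 != target 954
Candidate B: set leaf[3] = 72 -> leaves = [38, 33, 76, 72, 7]
  L0: [38, 33, 76, 72, 7]
  L1: h(38,33)=(38*31+33)%997=214 h(76,72)=(76*31+72)%997=434 h(7,7)=(7*31+7)%997=224 -> [214, 434, 224]
  L2: h(214,434)=(214*31+434)%997=89 h(224,224)=(224*31+224)%997=189 -> [89, 189]
  L3: h(89,189)=(89*31+189)%997=954 -> [954]
  root = 954 == target 954  ** MATCH **
Candidate C: set leaf[0] = 39 -> leaves = [39, 33, 76, 37, 7]
  L0: [39, 33, 76, 37, 7]
  L1: h(39,33)=(39*31+33)%997=245 h(76,37)=(76*31+37)%997=399 h(7,7)=(7*31+7)%997=224 -> [245, 399, 224]
  L2: h(245,399)=(245*31+399)%997=18 h(224,224)=(224*31+224)%997=189 -> [18, 189]
  L3: h(18,189)=(18*31+189)%997=747 -> [747]
  root = 747 != target 954
Candidate B produces the target root.

Answer: B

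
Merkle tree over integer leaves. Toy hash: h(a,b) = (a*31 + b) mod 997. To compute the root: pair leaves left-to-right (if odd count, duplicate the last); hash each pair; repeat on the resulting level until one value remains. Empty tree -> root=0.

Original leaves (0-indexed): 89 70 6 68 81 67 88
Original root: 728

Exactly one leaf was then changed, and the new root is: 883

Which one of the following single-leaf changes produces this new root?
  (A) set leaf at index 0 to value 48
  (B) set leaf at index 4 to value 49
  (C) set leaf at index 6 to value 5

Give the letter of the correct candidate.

Original leaves: [89, 70, 6, 68, 81, 67, 88]
Target new root: 883
Try each candidate change and compute the resulting root:
Candidate A: set leaf[0] = 48 -> leaves = [48, 70, 6, 68, 81, 67, 88]
  L0: [48, 70, 6, 68, 81, 67, 88]
  L1: h(48,70)=(48*31+70)%997=561 h(6,68)=(6*31+68)%997=254 h(81,67)=(81*31+67)%997=584 h(88,88)=(88*31+88)%997=822 -> [561, 254, 584, 822]
  L2: h(561,254)=(561*31+254)%997=696 h(584,822)=(584*31+822)%997=980 -> [696, 980]
  L3: h(696,980)=(696*31+980)%997=622 -> [622]
  root = 622 != target 883
Candidate B: set leaf[4] = 49 -> leaves = [89, 70, 6, 68, 49, 67, 88]
  L0: [89, 70, 6, 68, 49, 67, 88]
  L1: h(89,70)=(89*31+70)%997=835 h(6,68)=(6*31+68)%997=254 h(49,67)=(49*31+67)%997=589 h(88,88)=(88*31+88)%997=822 -> [835, 254, 589, 822]
  L2: h(835,254)=(835*31+254)%997=217 h(589,822)=(589*31+822)%997=138 -> [217, 138]
  L3: h(217,138)=(217*31+138)%997=883 -> [883]
  root = 883 == target 883  ** MATCH **
Candidate C: set leaf[6] = 5 -> leaves = [89, 70, 6, 68, 81, 67, 5]
  L0: [89, 70, 6, 68, 81, 67, 5]
  L1: h(89,70)=(89*31+70)%997=835 h(6,68)=(6*31+68)%997=254 h(81,67)=(81*31+67)%997=584 h(5,5)=(5*31+5)%997=160 -> [835, 254, 584, 160]
  L2: h(835,254)=(835*31+254)%997=217 h(584,160)=(584*31+160)%997=318 -> [217, 318]
  L3: h(217,318)=(217*31+318)%997=66 -> [66]
  root = 66 != target 883
Candidate B produces the target root.

Answer: B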